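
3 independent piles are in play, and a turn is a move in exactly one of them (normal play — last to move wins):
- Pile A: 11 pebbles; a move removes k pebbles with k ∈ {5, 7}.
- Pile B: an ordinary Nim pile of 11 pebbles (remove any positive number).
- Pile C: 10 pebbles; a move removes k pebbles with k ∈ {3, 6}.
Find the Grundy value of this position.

Grundy values for pile A (subtraction set {5, 7}):
g(0) = mex{} = 0
g(1) = mex{} = 0
g(2) = mex{} = 0
g(3) = mex{} = 0
g(4) = mex{} = 0
g(5) = mex{0} = 1
g(6) = mex{0} = 1
g(7) = mex{0} = 1
g(8) = mex{0} = 1
g(9) = mex{0} = 1
g(10) = mex{0,1} = 2
g(11) = mex{0,1} = 2
So g(11) = 2.
Pile B is a plain Nim pile of size 11, so its Grundy value is 11.
Grundy values for pile C (subtraction set {3, 6}):
k:     0  1  2  3  4  5  6  7  8  9 10
g(k):  0  0  0  1  1  1  2  2  2  0  0
So g(10) = 0.
By the Sprague-Grundy theorem, the Grundy value of a sum of independent games is the XOR of the component values.
Combined value = 2 XOR 11 XOR 0 = 9.

9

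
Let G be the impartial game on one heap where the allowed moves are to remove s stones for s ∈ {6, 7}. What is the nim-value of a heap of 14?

Compute g(0), g(1), … for moves {6, 7}:
g(0) = mex{} = 0
g(1) = mex{} = 0
g(2) = mex{} = 0
g(3) = mex{} = 0
g(4) = mex{} = 0
g(5) = mex{} = 0
g(6) = mex{0} = 1
g(7) = mex{0} = 1
g(8) = mex{0} = 1
g(9) = mex{0} = 1
g(10) = mex{0} = 1
g(11) = mex{0} = 1
g(12) = mex{0,1} = 2
g(13) = mex{1} = 0
g(14) = mex{1} = 0
So g(14) = 0.

0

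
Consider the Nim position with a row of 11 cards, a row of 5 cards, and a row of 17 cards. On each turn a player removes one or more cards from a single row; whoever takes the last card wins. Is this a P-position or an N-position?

N-position

Compute the nim-sum pairwise:
11 ⊕ 5 = 14
14 ⊕ 17 = 31
The nim-sum is 31 ≠ 0, so this is an N-position: the player to move can win.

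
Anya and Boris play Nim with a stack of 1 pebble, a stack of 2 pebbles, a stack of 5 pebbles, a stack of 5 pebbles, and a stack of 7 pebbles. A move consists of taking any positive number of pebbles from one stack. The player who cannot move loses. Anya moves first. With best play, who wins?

Anya wins

Bitwise XOR of the heap sizes:
  001  (1)
  010  (2)
  101  (5)
  101  (5)
  111  (7)
  ---
  100  (4)
The nim-sum is 4 ≠ 0, so this is an N-position: the player to move can win; Anya has a winning move.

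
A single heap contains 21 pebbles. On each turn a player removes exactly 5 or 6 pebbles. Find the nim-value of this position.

Build the Grundy sequence with g(k) = mex{g(k−s) : s ∈ {5, 6}, s ≤ k}:
k:     0  1  2  3  4  5  6  7  8  9 10 11 12 13 14 15 16 17 18 19 20 21
g(k):  0  0  0  0  0  1  1  1  1  1  2  0  0  0  0  0  1  1  1  1  1  2
So g(21) = 2.

2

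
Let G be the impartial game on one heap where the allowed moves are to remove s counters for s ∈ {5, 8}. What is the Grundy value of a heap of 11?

2

Grundy values for subtraction set {5, 8}:
k:     0  1  2  3  4  5  6  7  8  9 10 11
g(k):  0  0  0  0  0  1  1  1  1  1  2  2
So g(11) = 2.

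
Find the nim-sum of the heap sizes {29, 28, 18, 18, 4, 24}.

29

Bitwise XOR of the heap sizes:
  11101  (29)
  11100  (28)
  10010  (18)
  10010  (18)
  00100  (4)
  11000  (24)
  -----
  11101  (29)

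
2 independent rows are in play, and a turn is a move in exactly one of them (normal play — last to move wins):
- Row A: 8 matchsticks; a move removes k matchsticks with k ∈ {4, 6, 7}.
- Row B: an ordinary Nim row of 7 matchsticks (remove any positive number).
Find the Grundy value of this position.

5

Build the Grundy sequence for row A with g(k) = mex{g(k−s) : s ∈ {4, 6, 7}, s ≤ k}:
g(0) = mex{} = 0
g(1) = mex{} = 0
g(2) = mex{} = 0
g(3) = mex{} = 0
g(4) = mex{0} = 1
g(5) = mex{0} = 1
g(6) = mex{0} = 1
g(7) = mex{0} = 1
g(8) = mex{0,1} = 2
So g(8) = 2.
Row B is a plain Nim row of size 7, so its Grundy value is 7.
The value of a disjunctive sum is the nim-sum of the parts.
Combined value = 2 XOR 7 = 5.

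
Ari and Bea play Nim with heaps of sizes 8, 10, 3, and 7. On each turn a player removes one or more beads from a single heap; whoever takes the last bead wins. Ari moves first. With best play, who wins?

Compute the nim-sum pairwise:
8 XOR 10 = 2
2 XOR 3 = 1
1 XOR 7 = 6
The nim-sum is 6 ≠ 0, so this is an N-position: the player to move can win; Ari has a winning move.

Ari wins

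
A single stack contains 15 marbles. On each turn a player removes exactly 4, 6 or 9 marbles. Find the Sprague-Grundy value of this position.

0

Grundy values for subtraction set {4, 6, 9}:
k:     0  1  2  3  4  5  6  7  8  9 10 11 12 13 14 15
g(k):  0  0  0  0  1  1  1  1  2  2  2  2  3  0  0  0
So g(15) = 0.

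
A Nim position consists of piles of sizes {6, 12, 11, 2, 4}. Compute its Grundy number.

Compute the nim-sum pairwise:
6 ^ 12 = 10
10 ^ 11 = 1
1 ^ 2 = 3
3 ^ 4 = 7

7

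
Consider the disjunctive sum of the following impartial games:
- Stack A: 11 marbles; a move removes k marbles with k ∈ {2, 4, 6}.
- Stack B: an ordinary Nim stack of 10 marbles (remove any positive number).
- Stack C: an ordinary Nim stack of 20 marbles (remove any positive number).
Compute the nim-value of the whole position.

31

Build the Grundy sequence for stack A with g(k) = mex{g(k−s) : s ∈ {2, 4, 6}, s ≤ k}:
k:     0  1  2  3  4  5  6  7  8  9 10 11
g(k):  0  0  1  1  2  2  3  3  0  0  1  1
So g(11) = 1.
Stack B is a plain Nim stack of size 10, so its Grundy value is 10.
Stack C is a plain Nim stack of size 20, so its Grundy value is 20.
By the Sprague-Grundy theorem, the Grundy value of a sum of independent games is the XOR of the component values.
Combined value = 1 ⊕ 10 ⊕ 20 = 31.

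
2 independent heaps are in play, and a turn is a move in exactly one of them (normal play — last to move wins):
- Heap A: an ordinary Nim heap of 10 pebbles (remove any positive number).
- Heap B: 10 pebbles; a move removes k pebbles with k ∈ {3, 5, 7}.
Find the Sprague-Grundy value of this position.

10

Heap A is a plain Nim heap of size 10, so its Grundy value is 10.
Build the Grundy sequence for heap B with g(k) = mex{g(k−s) : s ∈ {3, 5, 7}, s ≤ k}:
k:     0  1  2  3  4  5  6  7  8  9 10
g(k):  0  0  0  1  1  1  2  2  2  3  0
So g(10) = 0.
By the Sprague-Grundy theorem, the Grundy value of a sum of independent games is the XOR of the component values.
Combined value = 10 ⊕ 0 = 10.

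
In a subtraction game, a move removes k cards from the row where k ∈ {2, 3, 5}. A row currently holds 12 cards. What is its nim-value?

2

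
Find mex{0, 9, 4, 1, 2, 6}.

3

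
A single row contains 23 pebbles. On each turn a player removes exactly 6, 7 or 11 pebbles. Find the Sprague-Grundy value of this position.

1

Grundy values for subtraction set {6, 7, 11}:
k:     0  1  2  3  4  5  6  7  8  9 10 11 12 13 14 15 16 17 18 19 20 21 22 23
g(k):  0  0  0  0  0  0  1  1  1  1  1  1  2  2  2  2  2  0  0  0  0  0  0  1
So g(23) = 1.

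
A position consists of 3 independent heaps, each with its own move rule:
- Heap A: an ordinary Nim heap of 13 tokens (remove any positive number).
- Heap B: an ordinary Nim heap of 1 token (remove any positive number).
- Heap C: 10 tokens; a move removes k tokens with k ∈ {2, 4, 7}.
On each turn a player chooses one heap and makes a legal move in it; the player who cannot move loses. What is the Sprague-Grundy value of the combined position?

14

Heap A is a plain Nim heap of size 13, so its Grundy value is 13.
Heap B is a plain Nim heap of size 1, so its Grundy value is 1.
Grundy values for heap C (subtraction set {2, 4, 7}):
g(0) = mex{} = 0
g(1) = mex{} = 0
g(2) = mex{0} = 1
g(3) = mex{0} = 1
g(4) = mex{0,1} = 2
g(5) = mex{0,1} = 2
g(6) = mex{1,2} = 0
g(7) = mex{0,1,2} = 3
g(8) = mex{0,2} = 1
g(9) = mex{1,2,3} = 0
g(10) = mex{0,1} = 2
So g(10) = 2.
The value of a disjunctive sum is the nim-sum of the parts.
Combined value = 13 XOR 1 XOR 2 = 14.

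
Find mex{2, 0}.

0 is in the set but 1 is not, so the mex is 1.

1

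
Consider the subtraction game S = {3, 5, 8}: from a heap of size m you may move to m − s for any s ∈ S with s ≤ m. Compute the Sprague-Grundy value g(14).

1

Grundy values for subtraction set {3, 5, 8}:
g(0) = mex{} = 0
g(1) = mex{} = 0
g(2) = mex{} = 0
g(3) = mex{0} = 1
g(4) = mex{0} = 1
g(5) = mex{0} = 1
g(6) = mex{0,1} = 2
g(7) = mex{0,1} = 2
g(8) = mex{0,1} = 2
g(9) = mex{0,1,2} = 3
g(10) = mex{0,1,2} = 3
g(11) = mex{1,2} = 0
g(12) = mex{1,2,3} = 0
g(13) = mex{1,2,3} = 0
g(14) = mex{0,2,3} = 1
So g(14) = 1.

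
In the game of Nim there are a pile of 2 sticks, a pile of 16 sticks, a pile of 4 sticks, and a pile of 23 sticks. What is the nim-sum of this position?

Write each in binary and XOR column by column:
  00010  (2)
  10000  (16)
  00100  (4)
  10111  (23)
  -----
  00001  (1)

1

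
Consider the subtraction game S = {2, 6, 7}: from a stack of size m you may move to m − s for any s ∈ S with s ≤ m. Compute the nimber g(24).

Grundy values for subtraction set {2, 6, 7}:
k:     0  1  2  3  4  5  6  7  8  9 10 11 12 13 14 15 16 17 18 19 20 21 22 23 24
g(k):  0  0  1  1  0  0  1  1  2  0  3  1  2  0  0  1  1  0  0  1  1  2  0  3  1
So g(24) = 1.

1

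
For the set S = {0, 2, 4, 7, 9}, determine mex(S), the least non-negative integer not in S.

0 is in the set but 1 is not, so the mex is 1.

1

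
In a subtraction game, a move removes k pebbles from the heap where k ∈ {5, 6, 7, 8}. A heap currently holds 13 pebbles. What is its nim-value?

0

Compute g(0), g(1), … for moves {5, 6, 7, 8}:
g(0) = mex{} = 0
g(1) = mex{} = 0
g(2) = mex{} = 0
g(3) = mex{} = 0
g(4) = mex{} = 0
g(5) = mex{0} = 1
g(6) = mex{0} = 1
g(7) = mex{0} = 1
g(8) = mex{0} = 1
g(9) = mex{0} = 1
g(10) = mex{0,1} = 2
g(11) = mex{0,1} = 2
g(12) = mex{0,1} = 2
g(13) = mex{1} = 0
So g(13) = 0.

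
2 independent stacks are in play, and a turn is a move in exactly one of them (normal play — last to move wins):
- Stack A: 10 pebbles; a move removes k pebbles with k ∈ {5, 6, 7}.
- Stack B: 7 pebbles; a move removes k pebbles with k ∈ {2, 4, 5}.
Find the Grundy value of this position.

For stack A, compute g(0), g(1), … with moves {5, 6, 7}:
g(0) = mex{} = 0
g(1) = mex{} = 0
g(2) = mex{} = 0
g(3) = mex{} = 0
g(4) = mex{} = 0
g(5) = mex{0} = 1
g(6) = mex{0} = 1
g(7) = mex{0} = 1
g(8) = mex{0} = 1
g(9) = mex{0} = 1
g(10) = mex{0,1} = 2
So g(10) = 2.
For stack B, compute g(0), g(1), … with moves {2, 4, 5}:
k:     0  1  2  3  4  5  6  7
g(k):  0  0  1  1  2  2  3  0
So g(7) = 0.
The value of a disjunctive sum is the nim-sum of the parts.
Combined value = 2 ⊕ 0 = 2.

2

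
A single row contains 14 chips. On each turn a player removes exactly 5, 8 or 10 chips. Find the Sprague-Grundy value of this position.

2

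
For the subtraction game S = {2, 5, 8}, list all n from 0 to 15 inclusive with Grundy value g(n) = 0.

Compute g(0), g(1), … for moves {2, 5, 8}:
k:     0  1  2  3  4  5  6  7  8  9 10 11 12 13 14 15
g(k):  0  0  1  1  0  2  1  0  2  1  0  0  1  1  0  2
The P-positions (g = 0) in 0..15 are 0, 1, 4, 7, 10, 11, 14.

0, 1, 4, 7, 10, 11, 14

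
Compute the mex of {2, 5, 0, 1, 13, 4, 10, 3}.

The values 0, 1, 2, 3, 4, 5 are all present; 6 is the first non-negative integer missing from the set.

6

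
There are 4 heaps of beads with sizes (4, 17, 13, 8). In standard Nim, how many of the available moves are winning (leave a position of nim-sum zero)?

Nim-sum: 4 ⊕ 17 ⊕ 13 ⊕ 8 = 16.
The overall nim-sum is X = 16. A heap of size p has a winning move iff p XOR X < p (reduce it to p XOR X).
  4: 4 XOR 16 = 20 ≥ 4 — no move.
  17: 17 XOR 16 = 1 < 17 — winning move (to 1).
  13: 13 XOR 16 = 29 ≥ 13 — no move.
  8: 8 XOR 16 = 24 ≥ 8 — no move.
That gives 1 winning move.

1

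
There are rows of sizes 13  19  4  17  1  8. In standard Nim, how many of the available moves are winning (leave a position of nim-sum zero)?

1

Compute the nim-sum pairwise:
13 ^ 19 = 30
30 ^ 4 = 26
26 ^ 17 = 11
11 ^ 1 = 10
10 ^ 8 = 2
The overall nim-sum is X = 2. A row of size p has a winning move iff p XOR X < p (reduce it to p XOR X).
  13: 13 XOR 2 = 15 ≥ 13 — no move.
  19: 19 XOR 2 = 17 < 19 — winning move (to 17).
  4: 4 XOR 2 = 6 ≥ 4 — no move.
  17: 17 XOR 2 = 19 ≥ 17 — no move.
  1: 1 XOR 2 = 3 ≥ 1 — no move.
  8: 8 XOR 2 = 10 ≥ 8 — no move.
That gives 1 winning move.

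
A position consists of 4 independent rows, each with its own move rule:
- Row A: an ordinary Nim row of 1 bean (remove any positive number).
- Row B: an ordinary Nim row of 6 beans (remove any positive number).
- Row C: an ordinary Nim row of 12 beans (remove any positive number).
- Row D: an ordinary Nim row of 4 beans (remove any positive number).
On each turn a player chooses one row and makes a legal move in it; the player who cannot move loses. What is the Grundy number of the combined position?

15

Row A is a plain Nim row of size 1, so its Grundy value is 1.
Row B is a plain Nim row of size 6, so its Grundy value is 6.
Row C is a plain Nim row of size 12, so its Grundy value is 12.
Row D is a plain Nim row of size 4, so its Grundy value is 4.
By the Sprague-Grundy theorem, the Grundy value of a sum of independent games is the XOR of the component values.
Combined value = 1 ⊕ 6 ⊕ 12 ⊕ 4 = 15.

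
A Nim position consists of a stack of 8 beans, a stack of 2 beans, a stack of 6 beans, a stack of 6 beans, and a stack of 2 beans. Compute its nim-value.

Write each in binary and XOR column by column:
  1000  (8)
  0010  (2)
  0110  (6)
  0110  (6)
  0010  (2)
  ----
  1000  (8)

8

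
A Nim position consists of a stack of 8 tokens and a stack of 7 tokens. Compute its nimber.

Bitwise XOR of the heap sizes:
  1000  (8)
  0111  (7)
  ----
  1111  (15)

15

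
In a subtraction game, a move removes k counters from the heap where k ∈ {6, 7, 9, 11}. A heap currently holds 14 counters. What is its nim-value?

Compute g(0), g(1), … for moves {6, 7, 9, 11}:
g(0) = mex{} = 0
g(1) = mex{} = 0
g(2) = mex{} = 0
g(3) = mex{} = 0
g(4) = mex{} = 0
g(5) = mex{} = 0
g(6) = mex{0} = 1
g(7) = mex{0} = 1
g(8) = mex{0} = 1
g(9) = mex{0} = 1
g(10) = mex{0} = 1
g(11) = mex{0} = 1
g(12) = mex{0,1} = 2
g(13) = mex{0,1} = 2
g(14) = mex{0,1} = 2
So g(14) = 2.

2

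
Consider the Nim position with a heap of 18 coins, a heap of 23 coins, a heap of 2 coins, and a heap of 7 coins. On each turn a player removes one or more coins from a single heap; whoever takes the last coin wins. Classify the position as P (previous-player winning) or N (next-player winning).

P-position

Nim-sum: 18 XOR 23 XOR 2 XOR 7 = 0.
The nim-sum is 0, so this is a P-position: the player to move is in a losing position under optimal play.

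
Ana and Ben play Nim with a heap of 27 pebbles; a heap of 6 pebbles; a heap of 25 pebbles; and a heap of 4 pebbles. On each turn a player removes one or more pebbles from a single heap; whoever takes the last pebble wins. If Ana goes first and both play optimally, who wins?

Ben wins

Compute the nim-sum pairwise:
27 ⊕ 6 = 29
29 ⊕ 25 = 4
4 ⊕ 4 = 0
The nim-sum is 0, so this is a P-position: the player to move is in a losing position under optimal play; Ana is about to move from it and so loses — Ben wins.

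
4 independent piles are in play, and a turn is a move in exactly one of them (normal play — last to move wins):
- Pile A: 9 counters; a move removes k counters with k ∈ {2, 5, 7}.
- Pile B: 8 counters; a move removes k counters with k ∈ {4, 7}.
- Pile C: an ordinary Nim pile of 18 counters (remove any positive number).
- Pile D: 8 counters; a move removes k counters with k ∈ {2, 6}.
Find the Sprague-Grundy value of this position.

18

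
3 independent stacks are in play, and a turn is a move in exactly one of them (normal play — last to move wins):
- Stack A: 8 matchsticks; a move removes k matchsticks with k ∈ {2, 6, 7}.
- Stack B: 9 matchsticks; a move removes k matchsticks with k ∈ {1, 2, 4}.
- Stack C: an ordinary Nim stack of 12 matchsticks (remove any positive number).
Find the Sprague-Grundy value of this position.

14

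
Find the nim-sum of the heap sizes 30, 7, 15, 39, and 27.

42

Nim-sum: 30 ^ 7 ^ 15 ^ 39 ^ 27 = 42.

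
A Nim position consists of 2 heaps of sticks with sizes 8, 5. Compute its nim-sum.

13

Nim-sum: 8 ^ 5 = 13.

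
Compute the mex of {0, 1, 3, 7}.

2

The values 0, 1 are all present; 2 is the first non-negative integer missing from the set.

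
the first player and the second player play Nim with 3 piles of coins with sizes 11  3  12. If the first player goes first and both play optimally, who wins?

Nim-sum: 11 ⊕ 3 ⊕ 12 = 4.
The nim-sum is 4 ≠ 0, so this is an N-position: the player to move can win; the first player has a winning move.

the first player wins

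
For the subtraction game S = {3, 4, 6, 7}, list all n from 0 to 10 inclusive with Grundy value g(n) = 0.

0, 1, 2, 10

Grundy values for subtraction set {3, 4, 6, 7}:
k:     0  1  2  3  4  5  6  7  8  9 10
g(k):  0  0  0  1  1  1  2  2  2  3  0
The P-positions (g = 0) in 0..10 are 0, 1, 2, 10.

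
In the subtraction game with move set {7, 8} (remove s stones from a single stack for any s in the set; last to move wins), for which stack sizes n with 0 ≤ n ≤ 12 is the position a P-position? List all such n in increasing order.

0, 1, 2, 3, 4, 5, 6

Compute g(0), g(1), … for moves {7, 8}:
g(0) = mex{} = 0
g(1) = mex{} = 0
g(2) = mex{} = 0
g(3) = mex{} = 0
g(4) = mex{} = 0
g(5) = mex{} = 0
g(6) = mex{} = 0
g(7) = mex{0} = 1
g(8) = mex{0} = 1
g(9) = mex{0} = 1
g(10) = mex{0} = 1
g(11) = mex{0} = 1
g(12) = mex{0} = 1
The P-positions (g = 0) in 0..12 are 0, 1, 2, 3, 4, 5, 6.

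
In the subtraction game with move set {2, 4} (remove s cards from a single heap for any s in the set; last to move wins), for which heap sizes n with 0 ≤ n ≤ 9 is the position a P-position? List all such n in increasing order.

0, 1, 6, 7

Compute g(0), g(1), … for moves {2, 4}:
k:     0  1  2  3  4  5  6  7  8  9
g(k):  0  0  1  1  2  2  0  0  1  1
The P-positions (g = 0) in 0..9 are 0, 1, 6, 7.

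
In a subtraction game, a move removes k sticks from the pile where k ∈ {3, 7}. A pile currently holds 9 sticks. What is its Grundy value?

Build the Grundy sequence with g(k) = mex{g(k−s) : s ∈ {3, 7}, s ≤ k}:
k:     0  1  2  3  4  5  6  7  8  9
g(k):  0  0  0  1  1  1  0  2  2  1
So g(9) = 1.

1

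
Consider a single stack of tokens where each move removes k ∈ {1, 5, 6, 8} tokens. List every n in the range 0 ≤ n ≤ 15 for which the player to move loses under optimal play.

Build the Grundy sequence with g(k) = mex{g(k−s) : s ∈ {1, 5, 6, 8}, s ≤ k}:
k:     0  1  2  3  4  5  6  7  8  9 10 11 12 13 14 15
g(k):  0  1  0  1  0  1  2  3  2  3  2  0  1  0  1  0
The P-positions (g = 0) in 0..15 are 0, 2, 4, 11, 13, 15.

0, 2, 4, 11, 13, 15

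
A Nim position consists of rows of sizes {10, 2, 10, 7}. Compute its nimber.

5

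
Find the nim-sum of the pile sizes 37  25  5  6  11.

Nim-sum: 37 XOR 25 XOR 5 XOR 6 XOR 11 = 52.

52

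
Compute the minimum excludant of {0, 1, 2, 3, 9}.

The values 0, 1, 2, 3 are all present; 4 is the first non-negative integer missing from the set.

4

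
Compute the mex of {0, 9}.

1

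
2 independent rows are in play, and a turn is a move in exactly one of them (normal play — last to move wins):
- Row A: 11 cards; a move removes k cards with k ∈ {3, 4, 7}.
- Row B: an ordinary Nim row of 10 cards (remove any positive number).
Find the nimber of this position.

10

For row A, compute g(0), g(1), … with moves {3, 4, 7}:
g(0) = mex{} = 0
g(1) = mex{} = 0
g(2) = mex{} = 0
g(3) = mex{0} = 1
g(4) = mex{0} = 1
g(5) = mex{0} = 1
g(6) = mex{0,1} = 2
g(7) = mex{0,1} = 2
g(8) = mex{0,1} = 2
g(9) = mex{0,1,2} = 3
g(10) = mex{1,2} = 0
g(11) = mex{1,2} = 0
So g(11) = 0.
Row B is a plain Nim row of size 10, so its Grundy value is 10.
The value of a disjunctive sum is the nim-sum of the parts.
Combined value = 0 XOR 10 = 10.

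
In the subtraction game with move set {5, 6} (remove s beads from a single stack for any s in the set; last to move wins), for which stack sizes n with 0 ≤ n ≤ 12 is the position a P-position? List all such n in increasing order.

0, 1, 2, 3, 4, 11, 12

Compute g(0), g(1), … for moves {5, 6}:
k:     0  1  2  3  4  5  6  7  8  9 10 11 12
g(k):  0  0  0  0  0  1  1  1  1  1  2  0  0
The P-positions (g = 0) in 0..12 are 0, 1, 2, 3, 4, 11, 12.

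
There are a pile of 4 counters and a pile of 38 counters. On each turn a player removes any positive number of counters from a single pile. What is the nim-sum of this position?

34

Bitwise XOR of the heap sizes:
  000100  (4)
  100110  (38)
  ------
  100010  (34)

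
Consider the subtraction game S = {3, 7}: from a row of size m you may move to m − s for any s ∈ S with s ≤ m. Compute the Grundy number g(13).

1

Build the Grundy sequence with g(k) = mex{g(k−s) : s ∈ {3, 7}, s ≤ k}:
g(0) = mex{} = 0
g(1) = mex{} = 0
g(2) = mex{} = 0
g(3) = mex{0} = 1
g(4) = mex{0} = 1
g(5) = mex{0} = 1
g(6) = mex{1} = 0
g(7) = mex{0,1} = 2
g(8) = mex{0,1} = 2
g(9) = mex{0} = 1
g(10) = mex{1,2} = 0
g(11) = mex{1,2} = 0
g(12) = mex{1} = 0
g(13) = mex{0} = 1
So g(13) = 1.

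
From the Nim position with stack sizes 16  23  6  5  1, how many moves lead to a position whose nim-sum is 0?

3

Nim-sum: 16 XOR 23 XOR 6 XOR 5 XOR 1 = 5.
The overall nim-sum is X = 5. A stack of size p has a winning move iff p XOR X < p (reduce it to p XOR X).
  16: 16 XOR 5 = 21 ≥ 16 — no move.
  23: 23 XOR 5 = 18 < 23 — winning move (to 18).
  6: 6 XOR 5 = 3 < 6 — winning move (to 3).
  5: 5 XOR 5 = 0 < 5 — winning move (to 0).
  1: 1 XOR 5 = 4 ≥ 1 — no move.
That gives 3 winning moves.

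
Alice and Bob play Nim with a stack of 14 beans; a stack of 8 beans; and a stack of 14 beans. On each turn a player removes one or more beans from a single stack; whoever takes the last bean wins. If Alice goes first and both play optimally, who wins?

Bitwise XOR of the heap sizes:
  1110  (14)
  1000  (8)
  1110  (14)
  ----
  1000  (8)
The nim-sum is 8 ≠ 0, so this is an N-position: the player to move can win; Alice has a winning move.

Alice wins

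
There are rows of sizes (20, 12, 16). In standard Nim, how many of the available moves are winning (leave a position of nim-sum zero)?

1

Nim-sum: 20 ^ 12 ^ 16 = 8.
The overall nim-sum is X = 8. A row of size p has a winning move iff p XOR X < p (reduce it to p XOR X).
  20: 20 XOR 8 = 28 ≥ 20 — no move.
  12: 12 XOR 8 = 4 < 12 — winning move (to 4).
  16: 16 XOR 8 = 24 ≥ 16 — no move.
That gives 1 winning move.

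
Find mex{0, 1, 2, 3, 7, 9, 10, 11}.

4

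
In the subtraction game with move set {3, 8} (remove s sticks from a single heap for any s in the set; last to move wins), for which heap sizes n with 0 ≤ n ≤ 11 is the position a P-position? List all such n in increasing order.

Grundy values for subtraction set {3, 8}:
g(0) = mex{} = 0
g(1) = mex{} = 0
g(2) = mex{} = 0
g(3) = mex{0} = 1
g(4) = mex{0} = 1
g(5) = mex{0} = 1
g(6) = mex{1} = 0
g(7) = mex{1} = 0
g(8) = mex{0,1} = 2
g(9) = mex{0} = 1
g(10) = mex{0} = 1
g(11) = mex{1,2} = 0
The P-positions (g = 0) in 0..11 are 0, 1, 2, 6, 7, 11.

0, 1, 2, 6, 7, 11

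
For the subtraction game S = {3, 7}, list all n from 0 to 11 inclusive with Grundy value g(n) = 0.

0, 1, 2, 6, 10, 11

Grundy values for subtraction set {3, 7}:
k:     0  1  2  3  4  5  6  7  8  9 10 11
g(k):  0  0  0  1  1  1  0  2  2  1  0  0
The P-positions (g = 0) in 0..11 are 0, 1, 2, 6, 10, 11.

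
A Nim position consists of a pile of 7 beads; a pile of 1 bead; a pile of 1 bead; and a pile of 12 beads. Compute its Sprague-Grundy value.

Compute the nim-sum pairwise:
7 ⊕ 1 = 6
6 ⊕ 1 = 7
7 ⊕ 12 = 11

11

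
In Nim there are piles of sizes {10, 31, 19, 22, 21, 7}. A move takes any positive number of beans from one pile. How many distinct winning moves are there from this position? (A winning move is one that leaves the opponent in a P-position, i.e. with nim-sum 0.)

Nim-sum: 10 ^ 31 ^ 19 ^ 22 ^ 21 ^ 7 = 2.
The overall nim-sum is X = 2. A pile of size p has a winning move iff p XOR X < p (reduce it to p XOR X).
  10: 10 XOR 2 = 8 < 10 — winning move (to 8).
  31: 31 XOR 2 = 29 < 31 — winning move (to 29).
  19: 19 XOR 2 = 17 < 19 — winning move (to 17).
  22: 22 XOR 2 = 20 < 22 — winning move (to 20).
  21: 21 XOR 2 = 23 ≥ 21 — no move.
  7: 7 XOR 2 = 5 < 7 — winning move (to 5).
That gives 5 winning moves.

5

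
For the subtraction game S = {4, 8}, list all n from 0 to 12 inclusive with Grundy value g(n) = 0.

0, 1, 2, 3, 12

Grundy values for subtraction set {4, 8}:
g(0) = mex{} = 0
g(1) = mex{} = 0
g(2) = mex{} = 0
g(3) = mex{} = 0
g(4) = mex{0} = 1
g(5) = mex{0} = 1
g(6) = mex{0} = 1
g(7) = mex{0} = 1
g(8) = mex{0,1} = 2
g(9) = mex{0,1} = 2
g(10) = mex{0,1} = 2
g(11) = mex{0,1} = 2
g(12) = mex{1,2} = 0
The P-positions (g = 0) in 0..12 are 0, 1, 2, 3, 12.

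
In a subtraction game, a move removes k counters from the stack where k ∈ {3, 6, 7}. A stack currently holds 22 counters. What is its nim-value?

0

Grundy values for subtraction set {3, 6, 7}:
k:     0  1  2  3  4  5  6  7  8  9 10 11 12 13 14 15 16 17 18 19 20 21 22
g(k):  0  0  0  1  1  1  2  2  2  3  0  0  0  1  1  1  2  2  2  3  0  0  0
So g(22) = 0.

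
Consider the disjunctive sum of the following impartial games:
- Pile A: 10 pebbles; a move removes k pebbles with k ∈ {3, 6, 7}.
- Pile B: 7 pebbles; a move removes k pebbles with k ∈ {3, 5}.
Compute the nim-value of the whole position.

2

Grundy values for pile A (subtraction set {3, 6, 7}):
k:     0  1  2  3  4  5  6  7  8  9 10
g(k):  0  0  0  1  1  1  2  2  2  3  0
So g(10) = 0.
For pile B, compute g(0), g(1), … with moves {3, 5}:
k:     0  1  2  3  4  5  6  7
g(k):  0  0  0  1  1  1  2  2
So g(7) = 2.
The value of a disjunctive sum is the nim-sum of the parts.
Combined value = 0 ⊕ 2 = 2.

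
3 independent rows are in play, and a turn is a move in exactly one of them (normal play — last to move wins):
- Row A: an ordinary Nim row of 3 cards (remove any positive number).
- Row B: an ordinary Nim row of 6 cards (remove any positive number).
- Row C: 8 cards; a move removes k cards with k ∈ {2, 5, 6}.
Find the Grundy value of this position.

Row A is a plain Nim row of size 3, so its Grundy value is 3.
Row B is a plain Nim row of size 6, so its Grundy value is 6.
For row C, compute g(0), g(1), … with moves {2, 5, 6}:
g(0) = mex{} = 0
g(1) = mex{} = 0
g(2) = mex{0} = 1
g(3) = mex{0} = 1
g(4) = mex{1} = 0
g(5) = mex{0,1} = 2
g(6) = mex{0} = 1
g(7) = mex{0,1,2} = 3
g(8) = mex{1} = 0
So g(8) = 0.
The value of a disjunctive sum is the nim-sum of the parts.
Combined value = 3 XOR 6 XOR 0 = 5.

5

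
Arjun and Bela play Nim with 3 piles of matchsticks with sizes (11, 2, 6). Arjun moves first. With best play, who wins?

Arjun wins

Bitwise XOR of the heap sizes:
  1011  (11)
  0010  (2)
  0110  (6)
  ----
  1111  (15)
The nim-sum is 15 ≠ 0, so this is an N-position: the player to move can win; Arjun has a winning move.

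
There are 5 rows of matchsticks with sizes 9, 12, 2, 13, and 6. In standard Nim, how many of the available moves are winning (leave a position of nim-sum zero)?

3

Nim-sum: 9 XOR 12 XOR 2 XOR 13 XOR 6 = 12.
The overall nim-sum is X = 12. A row of size p has a winning move iff p XOR X < p (reduce it to p XOR X).
  9: 9 XOR 12 = 5 < 9 — winning move (to 5).
  12: 12 XOR 12 = 0 < 12 — winning move (to 0).
  2: 2 XOR 12 = 14 ≥ 2 — no move.
  13: 13 XOR 12 = 1 < 13 — winning move (to 1).
  6: 6 XOR 12 = 10 ≥ 6 — no move.
That gives 3 winning moves.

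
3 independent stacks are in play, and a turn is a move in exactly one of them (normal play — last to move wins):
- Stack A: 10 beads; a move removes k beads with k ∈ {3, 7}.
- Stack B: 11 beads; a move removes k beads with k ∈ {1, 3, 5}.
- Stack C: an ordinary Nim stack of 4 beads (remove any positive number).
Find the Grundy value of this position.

Grundy values for stack A (subtraction set {3, 7}):
k:     0  1  2  3  4  5  6  7  8  9 10
g(k):  0  0  0  1  1  1  0  2  2  1  0
So g(10) = 0.
Build the Grundy sequence for stack B with g(k) = mex{g(k−s) : s ∈ {1, 3, 5}, s ≤ k}:
g(0) = mex{} = 0
g(1) = mex{0} = 1
g(2) = mex{1} = 0
g(3) = mex{0} = 1
g(4) = mex{1} = 0
g(5) = mex{0} = 1
g(6) = mex{1} = 0
g(7) = mex{0} = 1
g(8) = mex{1} = 0
g(9) = mex{0} = 1
g(10) = mex{1} = 0
g(11) = mex{0} = 1
So g(11) = 1.
Stack C is a plain Nim stack of size 4, so its Grundy value is 4.
By the Sprague-Grundy theorem, the Grundy value of a sum of independent games is the XOR of the component values.
Combined value = 0 XOR 1 XOR 4 = 5.

5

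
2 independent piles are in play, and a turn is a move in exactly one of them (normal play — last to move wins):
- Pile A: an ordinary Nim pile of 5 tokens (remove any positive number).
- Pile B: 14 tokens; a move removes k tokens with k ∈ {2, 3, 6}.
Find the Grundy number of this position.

5

Pile A is a plain Nim pile of size 5, so its Grundy value is 5.
Build the Grundy sequence for pile B with g(k) = mex{g(k−s) : s ∈ {2, 3, 6}, s ≤ k}:
g(0) = mex{} = 0
g(1) = mex{} = 0
g(2) = mex{0} = 1
g(3) = mex{0} = 1
g(4) = mex{0,1} = 2
g(5) = mex{1} = 0
g(6) = mex{0,1,2} = 3
g(7) = mex{0,2} = 1
g(8) = mex{0,1,3} = 2
g(9) = mex{1,3} = 0
g(10) = mex{1,2} = 0
g(11) = mex{0,2} = 1
g(12) = mex{0,3} = 1
g(13) = mex{0,1} = 2
g(14) = mex{1,2} = 0
So g(14) = 0.
The value of a disjunctive sum is the nim-sum of the parts.
Combined value = 5 ⊕ 0 = 5.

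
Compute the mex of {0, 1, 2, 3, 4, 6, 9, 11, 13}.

5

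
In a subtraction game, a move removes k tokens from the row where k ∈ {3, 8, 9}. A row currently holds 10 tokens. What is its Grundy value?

1

Compute g(0), g(1), … for moves {3, 8, 9}:
k:     0  1  2  3  4  5  6  7  8  9 10
g(k):  0  0  0  1  1  1  0  0  2  1  1
So g(10) = 1.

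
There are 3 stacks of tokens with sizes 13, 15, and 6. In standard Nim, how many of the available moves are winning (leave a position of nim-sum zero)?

3

Nim-sum: 13 ^ 15 ^ 6 = 4.
The overall nim-sum is X = 4. A stack of size p has a winning move iff p XOR X < p (reduce it to p XOR X).
  13: 13 XOR 4 = 9 < 13 — winning move (to 9).
  15: 15 XOR 4 = 11 < 15 — winning move (to 11).
  6: 6 XOR 4 = 2 < 6 — winning move (to 2).
That gives 3 winning moves.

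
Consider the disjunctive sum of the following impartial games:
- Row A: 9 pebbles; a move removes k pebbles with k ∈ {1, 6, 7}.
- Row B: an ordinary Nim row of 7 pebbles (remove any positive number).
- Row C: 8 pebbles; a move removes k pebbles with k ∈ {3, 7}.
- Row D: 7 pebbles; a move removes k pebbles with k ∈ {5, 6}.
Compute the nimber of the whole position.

For row A, compute g(0), g(1), … with moves {1, 6, 7}:
g(0) = mex{} = 0
g(1) = mex{0} = 1
g(2) = mex{1} = 0
g(3) = mex{0} = 1
g(4) = mex{1} = 0
g(5) = mex{0} = 1
g(6) = mex{0,1} = 2
g(7) = mex{0,1,2} = 3
g(8) = mex{0,1,3} = 2
g(9) = mex{0,1,2} = 3
So g(9) = 3.
Row B is a plain Nim row of size 7, so its Grundy value is 7.
For row C, compute g(0), g(1), … with moves {3, 7}:
k:     0  1  2  3  4  5  6  7  8
g(k):  0  0  0  1  1  1  0  2  2
So g(8) = 2.
Grundy values for row D (subtraction set {5, 6}):
g(0) = mex{} = 0
g(1) = mex{} = 0
g(2) = mex{} = 0
g(3) = mex{} = 0
g(4) = mex{} = 0
g(5) = mex{0} = 1
g(6) = mex{0} = 1
g(7) = mex{0} = 1
So g(7) = 1.
By the Sprague-Grundy theorem, the Grundy value of a sum of independent games is the XOR of the component values.
Combined value = 3 XOR 7 XOR 2 XOR 1 = 7.

7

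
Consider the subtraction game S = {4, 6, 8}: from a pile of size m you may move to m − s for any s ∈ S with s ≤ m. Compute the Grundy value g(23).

2

Compute g(0), g(1), … for moves {4, 6, 8}:
k:     0  1  2  3  4  5  6  7  8  9 10 11 12 13 14 15 16 17 18 19 20 21 22 23
g(k):  0  0  0  0  1  1  1  1  2  2  2  2  0  0  0  0  1  1  1  1  2  2  2  2
So g(23) = 2.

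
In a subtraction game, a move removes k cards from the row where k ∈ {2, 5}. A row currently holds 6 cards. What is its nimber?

Build the Grundy sequence with g(k) = mex{g(k−s) : s ∈ {2, 5}, s ≤ k}:
k:     0  1  2  3  4  5  6
g(k):  0  0  1  1  0  2  1
So g(6) = 1.

1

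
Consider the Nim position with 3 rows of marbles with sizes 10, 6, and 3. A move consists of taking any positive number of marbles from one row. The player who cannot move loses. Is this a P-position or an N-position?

Write each in binary and XOR column by column:
  1010  (10)
  0110  (6)
  0011  (3)
  ----
  1111  (15)
The nim-sum is 15 ≠ 0, so this is an N-position: the player to move can win.

N-position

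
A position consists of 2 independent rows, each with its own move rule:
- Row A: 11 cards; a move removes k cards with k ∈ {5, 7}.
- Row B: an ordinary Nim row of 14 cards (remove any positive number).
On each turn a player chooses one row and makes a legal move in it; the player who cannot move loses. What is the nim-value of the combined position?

Build the Grundy sequence for row A with g(k) = mex{g(k−s) : s ∈ {5, 7}, s ≤ k}:
k:     0  1  2  3  4  5  6  7  8  9 10 11
g(k):  0  0  0  0  0  1  1  1  1  1  2  2
So g(11) = 2.
Row B is a plain Nim row of size 14, so its Grundy value is 14.
By the Sprague-Grundy theorem, the Grundy value of a sum of independent games is the XOR of the component values.
Combined value = 2 ⊕ 14 = 12.

12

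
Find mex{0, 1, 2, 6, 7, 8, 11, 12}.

The values 0, 1, 2 are all present; 3 is the first non-negative integer missing from the set.

3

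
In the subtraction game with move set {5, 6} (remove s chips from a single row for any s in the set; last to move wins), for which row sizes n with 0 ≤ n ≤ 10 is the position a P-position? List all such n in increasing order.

0, 1, 2, 3, 4

Grundy values for subtraction set {5, 6}:
g(0) = mex{} = 0
g(1) = mex{} = 0
g(2) = mex{} = 0
g(3) = mex{} = 0
g(4) = mex{} = 0
g(5) = mex{0} = 1
g(6) = mex{0} = 1
g(7) = mex{0} = 1
g(8) = mex{0} = 1
g(9) = mex{0} = 1
g(10) = mex{0,1} = 2
The P-positions (g = 0) in 0..10 are 0, 1, 2, 3, 4.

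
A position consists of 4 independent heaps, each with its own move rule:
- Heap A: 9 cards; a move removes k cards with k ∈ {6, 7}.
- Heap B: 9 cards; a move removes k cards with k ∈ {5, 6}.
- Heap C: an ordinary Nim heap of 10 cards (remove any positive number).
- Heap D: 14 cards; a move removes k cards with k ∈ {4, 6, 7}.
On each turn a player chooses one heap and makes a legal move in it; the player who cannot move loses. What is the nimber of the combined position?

10

Grundy values for heap A (subtraction set {6, 7}):
k:     0  1  2  3  4  5  6  7  8  9
g(k):  0  0  0  0  0  0  1  1  1  1
So g(9) = 1.
Build the Grundy sequence for heap B with g(k) = mex{g(k−s) : s ∈ {5, 6}, s ≤ k}:
k:     0  1  2  3  4  5  6  7  8  9
g(k):  0  0  0  0  0  1  1  1  1  1
So g(9) = 1.
Heap C is a plain Nim heap of size 10, so its Grundy value is 10.
Grundy values for heap D (subtraction set {4, 6, 7}):
k:     0  1  2  3  4  5  6  7  8  9 10 11 12 13 14
g(k):  0  0  0  0  1  1  1  1  2  2  2  0  0  0  0
So g(14) = 0.
The value of a disjunctive sum is the nim-sum of the parts.
Combined value = 1 ⊕ 1 ⊕ 10 ⊕ 0 = 10.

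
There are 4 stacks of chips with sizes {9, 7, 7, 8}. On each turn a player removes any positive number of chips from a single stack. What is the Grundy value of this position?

1

Write each in binary and XOR column by column:
  1001  (9)
  0111  (7)
  0111  (7)
  1000  (8)
  ----
  0001  (1)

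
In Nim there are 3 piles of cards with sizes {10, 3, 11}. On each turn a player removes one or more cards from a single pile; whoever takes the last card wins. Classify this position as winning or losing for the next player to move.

Compute the nim-sum pairwise:
10 XOR 3 = 9
9 XOR 11 = 2
The nim-sum is 2 ≠ 0, so this is an N-position: the player to move can win.

Winning position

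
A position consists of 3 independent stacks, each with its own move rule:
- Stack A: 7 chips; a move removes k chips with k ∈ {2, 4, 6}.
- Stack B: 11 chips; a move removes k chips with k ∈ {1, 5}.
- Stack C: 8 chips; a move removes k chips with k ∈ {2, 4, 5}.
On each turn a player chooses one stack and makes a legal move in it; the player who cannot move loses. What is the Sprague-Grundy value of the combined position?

Build the Grundy sequence for stack A with g(k) = mex{g(k−s) : s ∈ {2, 4, 6}, s ≤ k}:
g(0) = mex{} = 0
g(1) = mex{} = 0
g(2) = mex{0} = 1
g(3) = mex{0} = 1
g(4) = mex{0,1} = 2
g(5) = mex{0,1} = 2
g(6) = mex{0,1,2} = 3
g(7) = mex{0,1,2} = 3
So g(7) = 3.
For stack B, compute g(0), g(1), … with moves {1, 5}:
g(0) = mex{} = 0
g(1) = mex{0} = 1
g(2) = mex{1} = 0
g(3) = mex{0} = 1
g(4) = mex{1} = 0
g(5) = mex{0} = 1
g(6) = mex{1} = 0
g(7) = mex{0} = 1
g(8) = mex{1} = 0
g(9) = mex{0} = 1
g(10) = mex{1} = 0
g(11) = mex{0} = 1
So g(11) = 1.
For stack C, compute g(0), g(1), … with moves {2, 4, 5}:
k:     0  1  2  3  4  5  6  7  8
g(k):  0  0  1  1  2  2  3  0  0
So g(8) = 0.
The value of a disjunctive sum is the nim-sum of the parts.
Combined value = 3 XOR 1 XOR 0 = 2.

2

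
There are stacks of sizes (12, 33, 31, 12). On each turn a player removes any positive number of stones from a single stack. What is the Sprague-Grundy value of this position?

62

Nim-sum: 12 XOR 33 XOR 31 XOR 12 = 62.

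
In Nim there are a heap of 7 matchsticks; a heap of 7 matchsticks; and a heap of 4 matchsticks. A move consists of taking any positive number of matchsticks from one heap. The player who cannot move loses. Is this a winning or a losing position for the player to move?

Nim-sum: 7 XOR 7 XOR 4 = 4.
The nim-sum is 4 ≠ 0, so this is an N-position: the player to move can win.

Winning position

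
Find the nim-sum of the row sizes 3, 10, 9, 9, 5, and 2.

14

Nim-sum: 3 ^ 10 ^ 9 ^ 9 ^ 5 ^ 2 = 14.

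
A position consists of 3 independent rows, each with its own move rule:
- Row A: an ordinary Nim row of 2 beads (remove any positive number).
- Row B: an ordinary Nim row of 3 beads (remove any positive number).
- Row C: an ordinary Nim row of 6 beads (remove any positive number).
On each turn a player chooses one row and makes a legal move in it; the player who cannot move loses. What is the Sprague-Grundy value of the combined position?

Row A is a plain Nim row of size 2, so its Grundy value is 2.
Row B is a plain Nim row of size 3, so its Grundy value is 3.
Row C is a plain Nim row of size 6, so its Grundy value is 6.
By the Sprague-Grundy theorem, the Grundy value of a sum of independent games is the XOR of the component values.
Combined value = 2 ⊕ 3 ⊕ 6 = 7.

7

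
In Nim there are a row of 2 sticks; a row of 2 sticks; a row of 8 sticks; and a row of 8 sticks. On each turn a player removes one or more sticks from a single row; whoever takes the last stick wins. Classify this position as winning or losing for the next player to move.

Write each in binary and XOR column by column:
  0010  (2)
  0010  (2)
  1000  (8)
  1000  (8)
  ----
  0000  (0)
The nim-sum is 0, so this is a P-position: the player to move is in a losing position under optimal play.

Losing position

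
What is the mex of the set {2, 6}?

0 is not in the set, so the mex is 0.

0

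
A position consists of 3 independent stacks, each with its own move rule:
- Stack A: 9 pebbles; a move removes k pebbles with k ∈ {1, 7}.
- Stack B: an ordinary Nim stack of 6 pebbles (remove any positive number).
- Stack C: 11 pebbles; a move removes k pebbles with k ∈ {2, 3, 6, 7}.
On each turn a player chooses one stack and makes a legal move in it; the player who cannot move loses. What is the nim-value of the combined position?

6

Grundy values for stack A (subtraction set {1, 7}):
g(0) = mex{} = 0
g(1) = mex{0} = 1
g(2) = mex{1} = 0
g(3) = mex{0} = 1
g(4) = mex{1} = 0
g(5) = mex{0} = 1
g(6) = mex{1} = 0
g(7) = mex{0} = 1
g(8) = mex{1} = 0
g(9) = mex{0} = 1
So g(9) = 1.
Stack B is a plain Nim stack of size 6, so its Grundy value is 6.
For stack C, compute g(0), g(1), … with moves {2, 3, 6, 7}:
k:     0  1  2  3  4  5  6  7  8  9 10 11
g(k):  0  0  1  1  2  0  3  1  2  0  0  1
So g(11) = 1.
The value of a disjunctive sum is the nim-sum of the parts.
Combined value = 1 ⊕ 6 ⊕ 1 = 6.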